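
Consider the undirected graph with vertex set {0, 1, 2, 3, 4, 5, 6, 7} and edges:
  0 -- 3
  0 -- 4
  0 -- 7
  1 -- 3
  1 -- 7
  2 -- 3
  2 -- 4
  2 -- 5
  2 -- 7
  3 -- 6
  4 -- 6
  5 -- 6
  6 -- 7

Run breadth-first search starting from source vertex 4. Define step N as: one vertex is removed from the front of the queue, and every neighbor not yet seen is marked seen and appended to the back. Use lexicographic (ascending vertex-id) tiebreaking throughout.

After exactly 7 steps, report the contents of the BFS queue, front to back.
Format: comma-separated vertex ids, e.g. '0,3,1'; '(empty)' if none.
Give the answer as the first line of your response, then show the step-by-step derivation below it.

1

step 1: dequeue 4; queue=[0,2,6]; order=4
step 2: dequeue 0; queue=[2,6,3,7]; order=4,0
step 3: dequeue 2; queue=[6,3,7,5]; order=4,0,2
step 4: dequeue 6; queue=[3,7,5]; order=4,0,2,6
step 5: dequeue 3; queue=[7,5,1]; order=4,0,2,6,3
step 6: dequeue 7; queue=[5,1]; order=4,0,2,6,3,7
step 7: dequeue 5; queue=[1]; order=4,0,2,6,3,7,5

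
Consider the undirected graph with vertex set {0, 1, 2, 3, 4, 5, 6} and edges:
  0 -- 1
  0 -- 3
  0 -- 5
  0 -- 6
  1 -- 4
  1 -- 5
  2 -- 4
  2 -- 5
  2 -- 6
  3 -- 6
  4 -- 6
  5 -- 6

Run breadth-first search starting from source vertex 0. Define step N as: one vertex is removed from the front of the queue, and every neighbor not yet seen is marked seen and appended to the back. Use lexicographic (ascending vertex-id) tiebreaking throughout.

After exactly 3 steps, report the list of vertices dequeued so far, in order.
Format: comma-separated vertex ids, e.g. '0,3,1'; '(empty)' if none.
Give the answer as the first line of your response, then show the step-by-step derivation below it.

0,1,3

step 1: dequeue 0; queue=[1,3,5,6]; order=0
step 2: dequeue 1; queue=[3,5,6,4]; order=0,1
step 3: dequeue 3; queue=[5,6,4]; order=0,1,3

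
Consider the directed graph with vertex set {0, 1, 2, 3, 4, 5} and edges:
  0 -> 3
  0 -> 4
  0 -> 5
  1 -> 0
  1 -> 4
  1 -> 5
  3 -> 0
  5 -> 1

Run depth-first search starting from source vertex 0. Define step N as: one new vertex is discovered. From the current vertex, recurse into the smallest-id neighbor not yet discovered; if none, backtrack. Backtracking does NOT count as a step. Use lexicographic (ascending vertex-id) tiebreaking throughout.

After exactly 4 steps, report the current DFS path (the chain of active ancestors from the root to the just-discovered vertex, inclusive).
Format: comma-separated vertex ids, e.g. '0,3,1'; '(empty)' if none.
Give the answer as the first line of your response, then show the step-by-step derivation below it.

0,5

step 1: discover 0; path=0; order=0
step 2: discover 3; path=0>3; order=0,3
step 3: discover 4; path=0>4; order=0,3,4
step 4: discover 5; path=0>5; order=0,3,4,5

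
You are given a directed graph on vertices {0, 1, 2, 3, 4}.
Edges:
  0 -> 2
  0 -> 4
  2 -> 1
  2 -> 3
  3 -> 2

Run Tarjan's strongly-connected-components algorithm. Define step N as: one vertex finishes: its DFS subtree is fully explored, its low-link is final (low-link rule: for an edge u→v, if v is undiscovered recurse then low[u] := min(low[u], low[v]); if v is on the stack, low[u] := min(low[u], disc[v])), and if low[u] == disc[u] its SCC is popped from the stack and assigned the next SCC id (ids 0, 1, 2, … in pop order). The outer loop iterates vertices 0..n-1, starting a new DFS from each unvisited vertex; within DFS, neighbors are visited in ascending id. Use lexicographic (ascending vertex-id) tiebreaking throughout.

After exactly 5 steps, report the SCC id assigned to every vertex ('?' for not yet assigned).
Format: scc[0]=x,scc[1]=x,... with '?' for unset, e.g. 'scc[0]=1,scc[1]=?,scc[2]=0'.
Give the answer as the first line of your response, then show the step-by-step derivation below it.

scc[0]=3,scc[1]=0,scc[2]=1,scc[3]=1,scc[4]=2

step 1: low=(low[0]=0,low[1]=2,low[2]=1,low[3]=?,low[4]=?); scc=(scc[0]=?,scc[1]=0,scc[2]=?,scc[3]=?,scc[4]=?)
step 2: low=(low[0]=0,low[1]=2,low[2]=1,low[3]=1,low[4]=?); scc=(scc[0]=?,scc[1]=0,scc[2]=?,scc[3]=?,scc[4]=?)
step 3: low=(low[0]=0,low[1]=2,low[2]=1,low[3]=1,low[4]=?); scc=(scc[0]=?,scc[1]=0,scc[2]=1,scc[3]=1,scc[4]=?)
step 4: low=(low[0]=0,low[1]=2,low[2]=1,low[3]=1,low[4]=4); scc=(scc[0]=?,scc[1]=0,scc[2]=1,scc[3]=1,scc[4]=2)
step 5: low=(low[0]=0,low[1]=2,low[2]=1,low[3]=1,low[4]=4); scc=(scc[0]=3,scc[1]=0,scc[2]=1,scc[3]=1,scc[4]=2)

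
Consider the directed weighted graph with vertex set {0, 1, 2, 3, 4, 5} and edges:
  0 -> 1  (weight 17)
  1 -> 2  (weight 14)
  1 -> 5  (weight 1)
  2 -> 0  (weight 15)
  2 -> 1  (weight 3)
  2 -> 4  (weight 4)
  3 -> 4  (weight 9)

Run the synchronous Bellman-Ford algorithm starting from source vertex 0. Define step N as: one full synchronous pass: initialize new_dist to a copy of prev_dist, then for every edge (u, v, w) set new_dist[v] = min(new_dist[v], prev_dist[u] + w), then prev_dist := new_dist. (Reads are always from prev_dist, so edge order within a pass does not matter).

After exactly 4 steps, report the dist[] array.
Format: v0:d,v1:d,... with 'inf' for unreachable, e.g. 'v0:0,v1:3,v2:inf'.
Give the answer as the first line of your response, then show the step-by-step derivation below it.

v0:0,v1:17,v2:31,v3:inf,v4:35,v5:18

step 1: dist = v0:0,v1:17,v2:inf,v3:inf,v4:inf,v5:inf
step 2: dist = v0:0,v1:17,v2:31,v3:inf,v4:inf,v5:18
step 3: dist = v0:0,v1:17,v2:31,v3:inf,v4:35,v5:18
step 4: dist = v0:0,v1:17,v2:31,v3:inf,v4:35,v5:18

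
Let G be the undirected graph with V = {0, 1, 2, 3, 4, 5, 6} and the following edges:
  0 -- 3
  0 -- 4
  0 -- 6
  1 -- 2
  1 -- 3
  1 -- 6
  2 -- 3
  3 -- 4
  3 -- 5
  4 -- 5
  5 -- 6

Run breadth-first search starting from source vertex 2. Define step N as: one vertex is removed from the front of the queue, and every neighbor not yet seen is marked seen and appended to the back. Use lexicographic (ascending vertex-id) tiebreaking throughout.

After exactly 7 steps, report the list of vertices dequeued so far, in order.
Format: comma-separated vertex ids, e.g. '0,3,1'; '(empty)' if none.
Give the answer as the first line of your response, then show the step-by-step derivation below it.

2,1,3,6,0,4,5

step 1: dequeue 2; queue=[1,3]; order=2
step 2: dequeue 1; queue=[3,6]; order=2,1
step 3: dequeue 3; queue=[6,0,4,5]; order=2,1,3
step 4: dequeue 6; queue=[0,4,5]; order=2,1,3,6
step 5: dequeue 0; queue=[4,5]; order=2,1,3,6,0
step 6: dequeue 4; queue=[5]; order=2,1,3,6,0,4
step 7: dequeue 5; queue=[(empty)]; order=2,1,3,6,0,4,5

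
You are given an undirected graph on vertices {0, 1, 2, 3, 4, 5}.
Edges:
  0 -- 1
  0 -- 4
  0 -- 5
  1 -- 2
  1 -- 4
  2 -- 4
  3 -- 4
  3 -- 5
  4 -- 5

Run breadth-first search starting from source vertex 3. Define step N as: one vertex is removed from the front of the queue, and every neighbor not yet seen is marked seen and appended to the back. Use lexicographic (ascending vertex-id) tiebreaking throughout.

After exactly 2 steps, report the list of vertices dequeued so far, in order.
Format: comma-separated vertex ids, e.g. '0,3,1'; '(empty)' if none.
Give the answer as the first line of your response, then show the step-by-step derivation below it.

3,4

step 1: dequeue 3; queue=[4,5]; order=3
step 2: dequeue 4; queue=[5,0,1,2]; order=3,4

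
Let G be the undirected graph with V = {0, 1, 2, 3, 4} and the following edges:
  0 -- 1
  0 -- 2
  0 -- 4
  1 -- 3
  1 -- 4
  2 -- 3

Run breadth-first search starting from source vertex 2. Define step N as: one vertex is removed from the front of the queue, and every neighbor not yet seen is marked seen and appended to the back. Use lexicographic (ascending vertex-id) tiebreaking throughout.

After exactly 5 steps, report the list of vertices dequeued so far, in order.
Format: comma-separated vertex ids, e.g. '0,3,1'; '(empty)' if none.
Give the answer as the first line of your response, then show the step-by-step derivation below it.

2,0,3,1,4

step 1: dequeue 2; queue=[0,3]; order=2
step 2: dequeue 0; queue=[3,1,4]; order=2,0
step 3: dequeue 3; queue=[1,4]; order=2,0,3
step 4: dequeue 1; queue=[4]; order=2,0,3,1
step 5: dequeue 4; queue=[(empty)]; order=2,0,3,1,4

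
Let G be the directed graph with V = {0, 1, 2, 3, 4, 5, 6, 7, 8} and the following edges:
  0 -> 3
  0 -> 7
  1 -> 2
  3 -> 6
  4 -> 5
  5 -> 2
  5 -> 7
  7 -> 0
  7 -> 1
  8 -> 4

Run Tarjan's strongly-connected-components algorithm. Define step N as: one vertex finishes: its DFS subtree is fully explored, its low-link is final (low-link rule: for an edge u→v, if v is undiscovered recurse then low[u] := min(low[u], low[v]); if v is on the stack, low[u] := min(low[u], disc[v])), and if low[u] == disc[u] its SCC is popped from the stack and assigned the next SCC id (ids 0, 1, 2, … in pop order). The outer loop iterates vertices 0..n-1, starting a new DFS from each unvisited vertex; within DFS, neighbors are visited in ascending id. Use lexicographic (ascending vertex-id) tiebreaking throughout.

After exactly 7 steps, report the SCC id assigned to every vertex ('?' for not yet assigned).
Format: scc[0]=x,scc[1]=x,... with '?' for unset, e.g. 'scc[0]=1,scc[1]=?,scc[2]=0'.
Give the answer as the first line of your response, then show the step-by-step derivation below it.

scc[0]=4,scc[1]=3,scc[2]=2,scc[3]=1,scc[4]=?,scc[5]=5,scc[6]=0,scc[7]=4,scc[8]=?

step 1: low=(low[0]=0,low[1]=?,low[2]=?,low[3]=1,low[4]=?,low[5]=?,low[6]=2,low[7]=?,low[8]=?); scc=(scc[0]=?,scc[1]=?,scc[2]=?,scc[3]=?,scc[4]=?,scc[5]=?,scc[6]=0,scc[7]=?,scc[8]=?)
step 2: low=(low[0]=0,low[1]=?,low[2]=?,low[3]=1,low[4]=?,low[5]=?,low[6]=2,low[7]=?,low[8]=?); scc=(scc[0]=?,scc[1]=?,scc[2]=?,scc[3]=1,scc[4]=?,scc[5]=?,scc[6]=0,scc[7]=?,scc[8]=?)
step 3: low=(low[0]=0,low[1]=4,low[2]=5,low[3]=1,low[4]=?,low[5]=?,low[6]=2,low[7]=0,low[8]=?); scc=(scc[0]=?,scc[1]=?,scc[2]=2,scc[3]=1,scc[4]=?,scc[5]=?,scc[6]=0,scc[7]=?,scc[8]=?)
step 4: low=(low[0]=0,low[1]=4,low[2]=5,low[3]=1,low[4]=?,low[5]=?,low[6]=2,low[7]=0,low[8]=?); scc=(scc[0]=?,scc[1]=3,scc[2]=2,scc[3]=1,scc[4]=?,scc[5]=?,scc[6]=0,scc[7]=?,scc[8]=?)
step 5: low=(low[0]=0,low[1]=4,low[2]=5,low[3]=1,low[4]=?,low[5]=?,low[6]=2,low[7]=0,low[8]=?); scc=(scc[0]=?,scc[1]=3,scc[2]=2,scc[3]=1,scc[4]=?,scc[5]=?,scc[6]=0,scc[7]=?,scc[8]=?)
step 6: low=(low[0]=0,low[1]=4,low[2]=5,low[3]=1,low[4]=?,low[5]=?,low[6]=2,low[7]=0,low[8]=?); scc=(scc[0]=4,scc[1]=3,scc[2]=2,scc[3]=1,scc[4]=?,scc[5]=?,scc[6]=0,scc[7]=4,scc[8]=?)
step 7: low=(low[0]=0,low[1]=4,low[2]=5,low[3]=1,low[4]=6,low[5]=7,low[6]=2,low[7]=0,low[8]=?); scc=(scc[0]=4,scc[1]=3,scc[2]=2,scc[3]=1,scc[4]=?,scc[5]=5,scc[6]=0,scc[7]=4,scc[8]=?)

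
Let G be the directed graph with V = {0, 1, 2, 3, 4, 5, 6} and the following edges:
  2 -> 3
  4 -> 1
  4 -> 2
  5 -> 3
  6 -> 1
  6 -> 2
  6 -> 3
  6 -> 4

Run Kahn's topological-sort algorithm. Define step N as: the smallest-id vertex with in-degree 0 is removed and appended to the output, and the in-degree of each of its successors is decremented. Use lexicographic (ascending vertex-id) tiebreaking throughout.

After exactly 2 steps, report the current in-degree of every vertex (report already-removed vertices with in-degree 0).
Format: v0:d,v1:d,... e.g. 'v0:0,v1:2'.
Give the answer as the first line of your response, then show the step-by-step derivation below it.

v0:0,v1:2,v2:2,v3:2,v4:1,v5:0,v6:0

step 1: output 0; order=[0]; indeg=(0,2,2,3,1,0,0)
step 2: output 5; order=[0,5]; indeg=(0,2,2,2,1,0,0)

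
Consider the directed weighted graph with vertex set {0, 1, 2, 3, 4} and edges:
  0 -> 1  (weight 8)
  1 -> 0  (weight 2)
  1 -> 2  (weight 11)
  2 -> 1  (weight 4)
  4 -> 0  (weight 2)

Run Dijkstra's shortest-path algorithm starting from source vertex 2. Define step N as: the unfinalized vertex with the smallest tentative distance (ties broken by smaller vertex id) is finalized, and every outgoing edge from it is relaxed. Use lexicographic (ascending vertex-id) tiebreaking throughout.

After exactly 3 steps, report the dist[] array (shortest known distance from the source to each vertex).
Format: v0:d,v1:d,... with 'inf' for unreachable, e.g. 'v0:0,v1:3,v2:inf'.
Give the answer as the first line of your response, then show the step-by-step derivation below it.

v0:6,v1:4,v2:0,v3:inf,v4:inf

step 1: dist = v0:inf,v1:4,v2:0,v3:inf,v4:inf
step 2: dist = v0:6,v1:4,v2:0,v3:inf,v4:inf
step 3: dist = v0:6,v1:4,v2:0,v3:inf,v4:inf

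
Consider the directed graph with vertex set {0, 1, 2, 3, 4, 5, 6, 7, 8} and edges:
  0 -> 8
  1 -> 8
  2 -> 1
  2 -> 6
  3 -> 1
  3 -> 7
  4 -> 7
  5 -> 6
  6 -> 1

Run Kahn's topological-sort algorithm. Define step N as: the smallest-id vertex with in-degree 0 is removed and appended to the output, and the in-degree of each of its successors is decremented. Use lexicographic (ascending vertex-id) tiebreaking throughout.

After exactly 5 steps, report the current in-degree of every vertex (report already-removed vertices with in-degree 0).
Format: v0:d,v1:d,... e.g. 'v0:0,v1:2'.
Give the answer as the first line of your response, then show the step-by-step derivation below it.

v0:0,v1:1,v2:0,v3:0,v4:0,v5:0,v6:0,v7:0,v8:1

step 1: output 0; order=[0]; indeg=(0,3,0,0,0,0,2,2,1)
step 2: output 2; order=[0,2]; indeg=(0,2,0,0,0,0,1,2,1)
step 3: output 3; order=[0,2,3]; indeg=(0,1,0,0,0,0,1,1,1)
step 4: output 4; order=[0,2,3,4]; indeg=(0,1,0,0,0,0,1,0,1)
step 5: output 5; order=[0,2,3,4,5]; indeg=(0,1,0,0,0,0,0,0,1)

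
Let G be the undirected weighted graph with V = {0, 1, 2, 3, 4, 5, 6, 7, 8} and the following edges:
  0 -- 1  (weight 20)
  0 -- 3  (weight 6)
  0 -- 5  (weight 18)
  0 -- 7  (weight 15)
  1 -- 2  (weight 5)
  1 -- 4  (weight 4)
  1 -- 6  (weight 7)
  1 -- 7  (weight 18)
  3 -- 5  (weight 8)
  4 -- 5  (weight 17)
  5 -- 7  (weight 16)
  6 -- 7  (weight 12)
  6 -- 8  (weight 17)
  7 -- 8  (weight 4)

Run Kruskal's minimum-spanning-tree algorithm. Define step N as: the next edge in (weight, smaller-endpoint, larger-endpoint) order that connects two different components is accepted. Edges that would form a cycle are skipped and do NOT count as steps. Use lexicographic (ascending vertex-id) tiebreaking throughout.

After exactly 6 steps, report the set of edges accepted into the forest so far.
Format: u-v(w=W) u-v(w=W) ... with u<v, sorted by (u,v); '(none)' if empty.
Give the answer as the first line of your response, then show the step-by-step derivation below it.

0-3(w=6) 1-2(w=5) 1-4(w=4) 1-6(w=7) 3-5(w=8) 7-8(w=4)

step 1: add edge 1-4 (w=4); MST = {1-4(w=4)}
step 2: add edge 7-8 (w=4); MST = {1-4(w=4) 7-8(w=4)}
step 3: add edge 1-2 (w=5); MST = {1-2(w=5) 1-4(w=4) 7-8(w=4)}
step 4: add edge 0-3 (w=6); MST = {0-3(w=6) 1-2(w=5) 1-4(w=4) 7-8(w=4)}
step 5: add edge 1-6 (w=7); MST = {0-3(w=6) 1-2(w=5) 1-4(w=4) 1-6(w=7) 7-8(w=4)}
step 6: add edge 3-5 (w=8); MST = {0-3(w=6) 1-2(w=5) 1-4(w=4) 1-6(w=7) 3-5(w=8) 7-8(w=4)}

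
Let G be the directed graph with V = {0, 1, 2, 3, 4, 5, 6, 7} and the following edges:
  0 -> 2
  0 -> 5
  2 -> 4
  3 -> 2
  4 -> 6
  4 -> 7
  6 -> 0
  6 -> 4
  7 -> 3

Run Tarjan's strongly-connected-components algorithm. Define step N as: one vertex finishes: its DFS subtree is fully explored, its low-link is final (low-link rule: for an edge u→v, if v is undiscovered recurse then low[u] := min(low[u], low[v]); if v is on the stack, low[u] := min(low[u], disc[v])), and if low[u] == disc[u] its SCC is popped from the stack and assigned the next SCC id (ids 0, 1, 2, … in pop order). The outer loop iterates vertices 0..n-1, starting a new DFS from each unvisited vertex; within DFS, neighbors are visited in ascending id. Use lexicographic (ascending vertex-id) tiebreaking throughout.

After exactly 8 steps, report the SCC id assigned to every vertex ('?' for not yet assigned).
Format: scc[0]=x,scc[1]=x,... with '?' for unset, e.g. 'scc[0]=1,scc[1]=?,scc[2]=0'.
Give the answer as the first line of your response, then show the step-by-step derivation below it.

scc[0]=1,scc[1]=2,scc[2]=1,scc[3]=1,scc[4]=1,scc[5]=0,scc[6]=1,scc[7]=1

step 1: low=(low[0]=0,low[1]=?,low[2]=1,low[3]=?,low[4]=2,low[5]=?,low[6]=0,low[7]=?); scc=(scc[0]=?,scc[1]=?,scc[2]=?,scc[3]=?,scc[4]=?,scc[5]=?,scc[6]=?,scc[7]=?)
step 2: low=(low[0]=0,low[1]=?,low[2]=1,low[3]=1,low[4]=0,low[5]=?,low[6]=0,low[7]=4); scc=(scc[0]=?,scc[1]=?,scc[2]=?,scc[3]=?,scc[4]=?,scc[5]=?,scc[6]=?,scc[7]=?)
step 3: low=(low[0]=0,low[1]=?,low[2]=1,low[3]=1,low[4]=0,low[5]=?,low[6]=0,low[7]=1); scc=(scc[0]=?,scc[1]=?,scc[2]=?,scc[3]=?,scc[4]=?,scc[5]=?,scc[6]=?,scc[7]=?)
step 4: low=(low[0]=0,low[1]=?,low[2]=1,low[3]=1,low[4]=0,low[5]=?,low[6]=0,low[7]=1); scc=(scc[0]=?,scc[1]=?,scc[2]=?,scc[3]=?,scc[4]=?,scc[5]=?,scc[6]=?,scc[7]=?)
step 5: low=(low[0]=0,low[1]=?,low[2]=0,low[3]=1,low[4]=0,low[5]=?,low[6]=0,low[7]=1); scc=(scc[0]=?,scc[1]=?,scc[2]=?,scc[3]=?,scc[4]=?,scc[5]=?,scc[6]=?,scc[7]=?)
step 6: low=(low[0]=0,low[1]=?,low[2]=0,low[3]=1,low[4]=0,low[5]=6,low[6]=0,low[7]=1); scc=(scc[0]=?,scc[1]=?,scc[2]=?,scc[3]=?,scc[4]=?,scc[5]=0,scc[6]=?,scc[7]=?)
step 7: low=(low[0]=0,low[1]=?,low[2]=0,low[3]=1,low[4]=0,low[5]=6,low[6]=0,low[7]=1); scc=(scc[0]=1,scc[1]=?,scc[2]=1,scc[3]=1,scc[4]=1,scc[5]=0,scc[6]=1,scc[7]=1)
step 8: low=(low[0]=0,low[1]=7,low[2]=0,low[3]=1,low[4]=0,low[5]=6,low[6]=0,low[7]=1); scc=(scc[0]=1,scc[1]=2,scc[2]=1,scc[3]=1,scc[4]=1,scc[5]=0,scc[6]=1,scc[7]=1)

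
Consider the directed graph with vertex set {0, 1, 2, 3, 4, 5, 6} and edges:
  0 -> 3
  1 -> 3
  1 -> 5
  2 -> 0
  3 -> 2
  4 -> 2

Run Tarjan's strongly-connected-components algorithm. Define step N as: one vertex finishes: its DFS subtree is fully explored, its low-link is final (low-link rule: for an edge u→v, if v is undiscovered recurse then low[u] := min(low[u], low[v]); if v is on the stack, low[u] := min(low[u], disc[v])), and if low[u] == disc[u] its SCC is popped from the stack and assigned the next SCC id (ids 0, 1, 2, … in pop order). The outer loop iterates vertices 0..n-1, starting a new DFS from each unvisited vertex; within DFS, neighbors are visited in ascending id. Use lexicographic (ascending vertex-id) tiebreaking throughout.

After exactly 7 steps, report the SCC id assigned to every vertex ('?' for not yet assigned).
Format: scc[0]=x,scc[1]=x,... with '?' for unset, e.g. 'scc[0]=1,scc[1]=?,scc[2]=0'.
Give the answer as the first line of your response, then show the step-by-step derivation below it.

scc[0]=0,scc[1]=2,scc[2]=0,scc[3]=0,scc[4]=3,scc[5]=1,scc[6]=4

step 1: low=(low[0]=0,low[1]=?,low[2]=0,low[3]=1,low[4]=?,low[5]=?,low[6]=?); scc=(scc[0]=?,scc[1]=?,scc[2]=?,scc[3]=?,scc[4]=?,scc[5]=?,scc[6]=?)
step 2: low=(low[0]=0,low[1]=?,low[2]=0,low[3]=0,low[4]=?,low[5]=?,low[6]=?); scc=(scc[0]=?,scc[1]=?,scc[2]=?,scc[3]=?,scc[4]=?,scc[5]=?,scc[6]=?)
step 3: low=(low[0]=0,low[1]=?,low[2]=0,low[3]=0,low[4]=?,low[5]=?,low[6]=?); scc=(scc[0]=0,scc[1]=?,scc[2]=0,scc[3]=0,scc[4]=?,scc[5]=?,scc[6]=?)
step 4: low=(low[0]=0,low[1]=3,low[2]=0,low[3]=0,low[4]=?,low[5]=4,low[6]=?); scc=(scc[0]=0,scc[1]=?,scc[2]=0,scc[3]=0,scc[4]=?,scc[5]=1,scc[6]=?)
step 5: low=(low[0]=0,low[1]=3,low[2]=0,low[3]=0,low[4]=?,low[5]=4,low[6]=?); scc=(scc[0]=0,scc[1]=2,scc[2]=0,scc[3]=0,scc[4]=?,scc[5]=1,scc[6]=?)
step 6: low=(low[0]=0,low[1]=3,low[2]=0,low[3]=0,low[4]=5,low[5]=4,low[6]=?); scc=(scc[0]=0,scc[1]=2,scc[2]=0,scc[3]=0,scc[4]=3,scc[5]=1,scc[6]=?)
step 7: low=(low[0]=0,low[1]=3,low[2]=0,low[3]=0,low[4]=5,low[5]=4,low[6]=6); scc=(scc[0]=0,scc[1]=2,scc[2]=0,scc[3]=0,scc[4]=3,scc[5]=1,scc[6]=4)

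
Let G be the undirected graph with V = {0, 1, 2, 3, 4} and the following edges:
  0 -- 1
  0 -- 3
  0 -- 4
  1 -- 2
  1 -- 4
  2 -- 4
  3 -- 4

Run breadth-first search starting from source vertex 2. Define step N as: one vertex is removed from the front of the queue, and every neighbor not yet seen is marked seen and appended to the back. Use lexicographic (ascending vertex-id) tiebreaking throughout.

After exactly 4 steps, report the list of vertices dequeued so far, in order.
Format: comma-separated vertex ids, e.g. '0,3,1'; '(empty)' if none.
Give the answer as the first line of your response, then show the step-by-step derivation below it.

2,1,4,0

step 1: dequeue 2; queue=[1,4]; order=2
step 2: dequeue 1; queue=[4,0]; order=2,1
step 3: dequeue 4; queue=[0,3]; order=2,1,4
step 4: dequeue 0; queue=[3]; order=2,1,4,0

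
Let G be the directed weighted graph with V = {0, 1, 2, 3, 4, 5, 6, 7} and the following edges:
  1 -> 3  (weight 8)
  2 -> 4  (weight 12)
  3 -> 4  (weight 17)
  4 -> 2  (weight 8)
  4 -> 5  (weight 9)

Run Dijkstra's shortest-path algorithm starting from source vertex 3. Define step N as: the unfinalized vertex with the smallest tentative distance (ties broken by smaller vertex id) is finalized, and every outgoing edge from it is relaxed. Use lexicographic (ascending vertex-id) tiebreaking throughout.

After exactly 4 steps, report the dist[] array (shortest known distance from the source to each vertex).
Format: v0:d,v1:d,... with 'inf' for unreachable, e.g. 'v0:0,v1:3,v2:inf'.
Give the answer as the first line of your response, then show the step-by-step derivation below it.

v0:inf,v1:inf,v2:25,v3:0,v4:17,v5:26,v6:inf,v7:inf

step 1: dist = v0:inf,v1:inf,v2:inf,v3:0,v4:17,v5:inf,v6:inf,v7:inf
step 2: dist = v0:inf,v1:inf,v2:25,v3:0,v4:17,v5:26,v6:inf,v7:inf
step 3: dist = v0:inf,v1:inf,v2:25,v3:0,v4:17,v5:26,v6:inf,v7:inf
step 4: dist = v0:inf,v1:inf,v2:25,v3:0,v4:17,v5:26,v6:inf,v7:inf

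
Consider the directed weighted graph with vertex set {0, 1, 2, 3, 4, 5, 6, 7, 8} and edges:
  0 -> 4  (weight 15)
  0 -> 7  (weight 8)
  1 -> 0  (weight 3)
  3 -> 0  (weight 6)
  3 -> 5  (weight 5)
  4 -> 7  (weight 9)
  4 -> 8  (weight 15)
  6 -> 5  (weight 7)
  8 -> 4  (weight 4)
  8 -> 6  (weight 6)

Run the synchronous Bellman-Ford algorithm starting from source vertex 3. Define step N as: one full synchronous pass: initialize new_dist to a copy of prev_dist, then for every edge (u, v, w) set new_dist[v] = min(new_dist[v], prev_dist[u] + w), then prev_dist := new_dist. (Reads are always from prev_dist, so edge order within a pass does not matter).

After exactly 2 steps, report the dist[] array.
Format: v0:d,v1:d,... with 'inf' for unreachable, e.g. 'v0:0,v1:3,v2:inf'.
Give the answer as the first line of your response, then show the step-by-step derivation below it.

v0:6,v1:inf,v2:inf,v3:0,v4:21,v5:5,v6:inf,v7:14,v8:inf

step 1: dist = v0:6,v1:inf,v2:inf,v3:0,v4:inf,v5:5,v6:inf,v7:inf,v8:inf
step 2: dist = v0:6,v1:inf,v2:inf,v3:0,v4:21,v5:5,v6:inf,v7:14,v8:inf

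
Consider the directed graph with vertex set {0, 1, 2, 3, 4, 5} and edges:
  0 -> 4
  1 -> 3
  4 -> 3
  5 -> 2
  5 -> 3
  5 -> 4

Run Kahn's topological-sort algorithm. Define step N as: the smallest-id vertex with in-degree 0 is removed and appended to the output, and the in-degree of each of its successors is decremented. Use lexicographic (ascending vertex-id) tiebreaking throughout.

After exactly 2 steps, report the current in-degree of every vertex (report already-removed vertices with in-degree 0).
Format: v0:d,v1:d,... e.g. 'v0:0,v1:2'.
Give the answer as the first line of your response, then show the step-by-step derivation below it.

v0:0,v1:0,v2:1,v3:2,v4:1,v5:0

step 1: output 0; order=[0]; indeg=(0,0,1,3,1,0)
step 2: output 1; order=[0,1]; indeg=(0,0,1,2,1,0)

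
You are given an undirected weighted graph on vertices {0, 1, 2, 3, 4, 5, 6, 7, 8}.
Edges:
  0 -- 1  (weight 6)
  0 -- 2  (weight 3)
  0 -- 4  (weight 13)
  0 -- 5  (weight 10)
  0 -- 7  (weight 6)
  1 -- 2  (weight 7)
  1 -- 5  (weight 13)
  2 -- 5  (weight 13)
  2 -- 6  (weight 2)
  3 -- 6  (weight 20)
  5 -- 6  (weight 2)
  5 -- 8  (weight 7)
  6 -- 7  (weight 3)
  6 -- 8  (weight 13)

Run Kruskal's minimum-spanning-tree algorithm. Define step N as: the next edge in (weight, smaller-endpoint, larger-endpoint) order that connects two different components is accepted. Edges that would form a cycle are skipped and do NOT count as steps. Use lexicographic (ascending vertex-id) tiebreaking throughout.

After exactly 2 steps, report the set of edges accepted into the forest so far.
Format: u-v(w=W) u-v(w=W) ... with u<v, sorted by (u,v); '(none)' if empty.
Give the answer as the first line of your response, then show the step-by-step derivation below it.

2-6(w=2) 5-6(w=2)

step 1: add edge 2-6 (w=2); MST = {2-6(w=2)}
step 2: add edge 5-6 (w=2); MST = {2-6(w=2) 5-6(w=2)}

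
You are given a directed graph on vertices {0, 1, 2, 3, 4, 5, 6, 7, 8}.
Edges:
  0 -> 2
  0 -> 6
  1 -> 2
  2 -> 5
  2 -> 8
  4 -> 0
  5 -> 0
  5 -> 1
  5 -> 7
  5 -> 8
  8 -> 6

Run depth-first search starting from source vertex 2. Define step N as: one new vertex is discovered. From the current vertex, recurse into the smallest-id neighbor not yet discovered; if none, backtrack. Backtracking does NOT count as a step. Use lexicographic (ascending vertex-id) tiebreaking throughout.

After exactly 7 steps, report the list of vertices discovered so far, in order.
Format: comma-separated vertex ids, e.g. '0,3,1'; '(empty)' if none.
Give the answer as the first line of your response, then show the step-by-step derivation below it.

2,5,0,6,1,7,8

step 1: discover 2; path=2; order=2
step 2: discover 5; path=2>5; order=2,5
step 3: discover 0; path=2>5>0; order=2,5,0
step 4: discover 6; path=2>5>0>6; order=2,5,0,6
step 5: discover 1; path=2>5>1; order=2,5,0,6,1
step 6: discover 7; path=2>5>7; order=2,5,0,6,1,7
step 7: discover 8; path=2>5>8; order=2,5,0,6,1,7,8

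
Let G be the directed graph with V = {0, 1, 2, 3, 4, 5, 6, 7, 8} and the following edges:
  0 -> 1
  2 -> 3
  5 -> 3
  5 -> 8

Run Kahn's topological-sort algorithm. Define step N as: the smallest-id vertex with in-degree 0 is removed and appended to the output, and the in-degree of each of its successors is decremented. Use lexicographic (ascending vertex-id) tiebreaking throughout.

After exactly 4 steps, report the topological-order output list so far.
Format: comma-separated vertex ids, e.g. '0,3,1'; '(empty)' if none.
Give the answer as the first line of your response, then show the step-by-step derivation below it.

0,1,2,4

step 1: output 0; order=[0]; indeg=(0,0,0,2,0,0,0,0,1)
step 2: output 1; order=[0,1]; indeg=(0,0,0,2,0,0,0,0,1)
step 3: output 2; order=[0,1,2]; indeg=(0,0,0,1,0,0,0,0,1)
step 4: output 4; order=[0,1,2,4]; indeg=(0,0,0,1,0,0,0,0,1)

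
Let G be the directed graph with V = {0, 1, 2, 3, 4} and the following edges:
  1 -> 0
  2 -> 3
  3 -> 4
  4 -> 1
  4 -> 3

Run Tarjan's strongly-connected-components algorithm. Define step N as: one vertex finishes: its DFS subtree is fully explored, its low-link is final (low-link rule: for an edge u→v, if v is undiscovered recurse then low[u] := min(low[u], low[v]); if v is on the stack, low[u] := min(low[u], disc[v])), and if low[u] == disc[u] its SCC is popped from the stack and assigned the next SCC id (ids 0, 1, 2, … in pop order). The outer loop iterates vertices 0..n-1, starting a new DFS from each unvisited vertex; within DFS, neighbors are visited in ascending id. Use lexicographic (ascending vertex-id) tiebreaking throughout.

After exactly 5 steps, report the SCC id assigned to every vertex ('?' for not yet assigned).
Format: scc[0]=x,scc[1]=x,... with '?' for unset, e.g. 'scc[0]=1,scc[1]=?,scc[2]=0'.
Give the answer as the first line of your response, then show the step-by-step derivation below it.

scc[0]=0,scc[1]=1,scc[2]=3,scc[3]=2,scc[4]=2

step 1: low=(low[0]=0,low[1]=?,low[2]=?,low[3]=?,low[4]=?); scc=(scc[0]=0,scc[1]=?,scc[2]=?,scc[3]=?,scc[4]=?)
step 2: low=(low[0]=0,low[1]=1,low[2]=?,low[3]=?,low[4]=?); scc=(scc[0]=0,scc[1]=1,scc[2]=?,scc[3]=?,scc[4]=?)
step 3: low=(low[0]=0,low[1]=1,low[2]=2,low[3]=3,low[4]=3); scc=(scc[0]=0,scc[1]=1,scc[2]=?,scc[3]=?,scc[4]=?)
step 4: low=(low[0]=0,low[1]=1,low[2]=2,low[3]=3,low[4]=3); scc=(scc[0]=0,scc[1]=1,scc[2]=?,scc[3]=2,scc[4]=2)
step 5: low=(low[0]=0,low[1]=1,low[2]=2,low[3]=3,low[4]=3); scc=(scc[0]=0,scc[1]=1,scc[2]=3,scc[3]=2,scc[4]=2)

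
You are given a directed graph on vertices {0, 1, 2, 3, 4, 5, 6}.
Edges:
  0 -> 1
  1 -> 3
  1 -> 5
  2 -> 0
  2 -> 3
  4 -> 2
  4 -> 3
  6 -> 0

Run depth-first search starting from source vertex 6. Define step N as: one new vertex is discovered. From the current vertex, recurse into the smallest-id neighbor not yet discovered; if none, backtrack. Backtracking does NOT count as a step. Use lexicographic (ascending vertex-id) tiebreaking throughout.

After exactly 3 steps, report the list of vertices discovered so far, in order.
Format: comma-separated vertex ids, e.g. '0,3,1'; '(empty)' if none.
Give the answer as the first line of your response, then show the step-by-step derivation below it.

6,0,1

step 1: discover 6; path=6; order=6
step 2: discover 0; path=6>0; order=6,0
step 3: discover 1; path=6>0>1; order=6,0,1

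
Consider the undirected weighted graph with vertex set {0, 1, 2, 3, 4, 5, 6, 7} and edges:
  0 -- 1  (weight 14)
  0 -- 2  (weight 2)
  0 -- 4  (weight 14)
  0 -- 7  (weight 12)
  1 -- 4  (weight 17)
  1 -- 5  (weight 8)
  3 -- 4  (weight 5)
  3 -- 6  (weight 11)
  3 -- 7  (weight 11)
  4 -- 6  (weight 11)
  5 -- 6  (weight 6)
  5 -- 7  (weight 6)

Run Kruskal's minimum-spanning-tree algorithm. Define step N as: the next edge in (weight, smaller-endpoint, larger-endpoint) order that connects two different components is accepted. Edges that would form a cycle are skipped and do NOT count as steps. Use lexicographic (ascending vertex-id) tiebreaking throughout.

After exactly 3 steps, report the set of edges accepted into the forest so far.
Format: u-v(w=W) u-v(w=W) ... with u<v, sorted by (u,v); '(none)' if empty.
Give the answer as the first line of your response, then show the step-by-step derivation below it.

0-2(w=2) 3-4(w=5) 5-6(w=6)

step 1: add edge 0-2 (w=2); MST = {0-2(w=2)}
step 2: add edge 3-4 (w=5); MST = {0-2(w=2) 3-4(w=5)}
step 3: add edge 5-6 (w=6); MST = {0-2(w=2) 3-4(w=5) 5-6(w=6)}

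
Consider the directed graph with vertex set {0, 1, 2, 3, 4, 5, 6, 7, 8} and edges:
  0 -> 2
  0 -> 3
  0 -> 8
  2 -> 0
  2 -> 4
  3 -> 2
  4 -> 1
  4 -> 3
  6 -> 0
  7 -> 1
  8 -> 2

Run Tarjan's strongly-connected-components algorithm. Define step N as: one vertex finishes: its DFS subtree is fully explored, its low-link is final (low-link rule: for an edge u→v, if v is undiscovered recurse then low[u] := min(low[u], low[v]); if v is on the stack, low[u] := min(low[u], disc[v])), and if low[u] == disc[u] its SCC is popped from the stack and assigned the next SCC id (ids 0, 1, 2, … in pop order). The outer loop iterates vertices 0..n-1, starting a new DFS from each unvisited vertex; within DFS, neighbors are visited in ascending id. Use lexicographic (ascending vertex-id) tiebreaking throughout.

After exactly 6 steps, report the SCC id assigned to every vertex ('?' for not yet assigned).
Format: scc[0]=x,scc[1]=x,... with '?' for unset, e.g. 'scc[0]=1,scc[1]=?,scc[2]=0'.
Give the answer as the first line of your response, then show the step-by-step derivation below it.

scc[0]=1,scc[1]=0,scc[2]=1,scc[3]=1,scc[4]=1,scc[5]=?,scc[6]=?,scc[7]=?,scc[8]=1

step 1: low=(low[0]=0,low[1]=3,low[2]=0,low[3]=?,low[4]=2,low[5]=?,low[6]=?,low[7]=?,low[8]=?); scc=(scc[0]=?,scc[1]=0,scc[2]=?,scc[3]=?,scc[4]=?,scc[5]=?,scc[6]=?,scc[7]=?,scc[8]=?)
step 2: low=(low[0]=0,low[1]=3,low[2]=0,low[3]=1,low[4]=2,low[5]=?,low[6]=?,low[7]=?,low[8]=?); scc=(scc[0]=?,scc[1]=0,scc[2]=?,scc[3]=?,scc[4]=?,scc[5]=?,scc[6]=?,scc[7]=?,scc[8]=?)
step 3: low=(low[0]=0,low[1]=3,low[2]=0,low[3]=1,low[4]=1,low[5]=?,low[6]=?,low[7]=?,low[8]=?); scc=(scc[0]=?,scc[1]=0,scc[2]=?,scc[3]=?,scc[4]=?,scc[5]=?,scc[6]=?,scc[7]=?,scc[8]=?)
step 4: low=(low[0]=0,low[1]=3,low[2]=0,low[3]=1,low[4]=1,low[5]=?,low[6]=?,low[7]=?,low[8]=?); scc=(scc[0]=?,scc[1]=0,scc[2]=?,scc[3]=?,scc[4]=?,scc[5]=?,scc[6]=?,scc[7]=?,scc[8]=?)
step 5: low=(low[0]=0,low[1]=3,low[2]=0,low[3]=1,low[4]=1,low[5]=?,low[6]=?,low[7]=?,low[8]=1); scc=(scc[0]=?,scc[1]=0,scc[2]=?,scc[3]=?,scc[4]=?,scc[5]=?,scc[6]=?,scc[7]=?,scc[8]=?)
step 6: low=(low[0]=0,low[1]=3,low[2]=0,low[3]=1,low[4]=1,low[5]=?,low[6]=?,low[7]=?,low[8]=1); scc=(scc[0]=1,scc[1]=0,scc[2]=1,scc[3]=1,scc[4]=1,scc[5]=?,scc[6]=?,scc[7]=?,scc[8]=1)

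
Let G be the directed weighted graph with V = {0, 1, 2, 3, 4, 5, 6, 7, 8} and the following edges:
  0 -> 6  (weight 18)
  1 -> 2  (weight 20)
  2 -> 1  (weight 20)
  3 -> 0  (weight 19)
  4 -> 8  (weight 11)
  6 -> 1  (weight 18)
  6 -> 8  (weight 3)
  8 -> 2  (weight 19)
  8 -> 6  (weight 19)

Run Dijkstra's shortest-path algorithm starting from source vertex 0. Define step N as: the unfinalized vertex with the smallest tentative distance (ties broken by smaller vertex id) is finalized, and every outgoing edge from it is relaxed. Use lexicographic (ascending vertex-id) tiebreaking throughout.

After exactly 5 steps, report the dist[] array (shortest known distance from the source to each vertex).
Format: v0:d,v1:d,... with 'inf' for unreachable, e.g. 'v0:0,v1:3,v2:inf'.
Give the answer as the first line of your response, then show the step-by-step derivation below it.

v0:0,v1:36,v2:40,v3:inf,v4:inf,v5:inf,v6:18,v7:inf,v8:21

step 1: dist = v0:0,v1:inf,v2:inf,v3:inf,v4:inf,v5:inf,v6:18,v7:inf,v8:inf
step 2: dist = v0:0,v1:36,v2:inf,v3:inf,v4:inf,v5:inf,v6:18,v7:inf,v8:21
step 3: dist = v0:0,v1:36,v2:40,v3:inf,v4:inf,v5:inf,v6:18,v7:inf,v8:21
step 4: dist = v0:0,v1:36,v2:40,v3:inf,v4:inf,v5:inf,v6:18,v7:inf,v8:21
step 5: dist = v0:0,v1:36,v2:40,v3:inf,v4:inf,v5:inf,v6:18,v7:inf,v8:21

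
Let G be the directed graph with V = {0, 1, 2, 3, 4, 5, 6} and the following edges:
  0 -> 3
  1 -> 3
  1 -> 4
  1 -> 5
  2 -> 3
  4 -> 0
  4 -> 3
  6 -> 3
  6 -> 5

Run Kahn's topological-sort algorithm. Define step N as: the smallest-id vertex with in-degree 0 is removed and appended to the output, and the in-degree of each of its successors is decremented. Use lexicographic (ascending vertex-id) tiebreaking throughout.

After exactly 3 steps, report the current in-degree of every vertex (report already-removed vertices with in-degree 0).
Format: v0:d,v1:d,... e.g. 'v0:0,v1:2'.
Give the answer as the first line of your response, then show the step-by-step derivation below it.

v0:0,v1:0,v2:0,v3:2,v4:0,v5:1,v6:0

step 1: output 1; order=[1]; indeg=(1,0,0,4,0,1,0)
step 2: output 2; order=[1,2]; indeg=(1,0,0,3,0,1,0)
step 3: output 4; order=[1,2,4]; indeg=(0,0,0,2,0,1,0)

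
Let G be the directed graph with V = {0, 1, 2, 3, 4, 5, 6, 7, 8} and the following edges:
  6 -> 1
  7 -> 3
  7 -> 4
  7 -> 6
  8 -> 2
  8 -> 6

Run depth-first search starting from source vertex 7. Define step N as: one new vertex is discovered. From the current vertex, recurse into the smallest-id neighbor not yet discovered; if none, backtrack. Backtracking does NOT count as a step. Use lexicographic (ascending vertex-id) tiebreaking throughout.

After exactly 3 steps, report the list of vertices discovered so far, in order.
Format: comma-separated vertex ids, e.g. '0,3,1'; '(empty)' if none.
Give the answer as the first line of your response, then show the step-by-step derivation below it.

7,3,4

step 1: discover 7; path=7; order=7
step 2: discover 3; path=7>3; order=7,3
step 3: discover 4; path=7>4; order=7,3,4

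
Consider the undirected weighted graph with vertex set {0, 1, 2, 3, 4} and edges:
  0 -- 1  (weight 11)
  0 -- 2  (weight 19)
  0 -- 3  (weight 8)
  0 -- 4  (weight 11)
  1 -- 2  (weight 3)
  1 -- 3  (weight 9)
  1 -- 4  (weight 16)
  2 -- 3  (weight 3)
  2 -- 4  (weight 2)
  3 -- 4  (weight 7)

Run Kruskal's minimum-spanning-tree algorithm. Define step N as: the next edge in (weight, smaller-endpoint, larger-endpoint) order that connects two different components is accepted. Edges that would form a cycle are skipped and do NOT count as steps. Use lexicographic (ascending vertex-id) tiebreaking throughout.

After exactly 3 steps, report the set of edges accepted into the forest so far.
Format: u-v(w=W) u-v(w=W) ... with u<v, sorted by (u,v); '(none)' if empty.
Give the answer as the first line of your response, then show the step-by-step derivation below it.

1-2(w=3) 2-3(w=3) 2-4(w=2)

step 1: add edge 2-4 (w=2); MST = {2-4(w=2)}
step 2: add edge 1-2 (w=3); MST = {1-2(w=3) 2-4(w=2)}
step 3: add edge 2-3 (w=3); MST = {1-2(w=3) 2-3(w=3) 2-4(w=2)}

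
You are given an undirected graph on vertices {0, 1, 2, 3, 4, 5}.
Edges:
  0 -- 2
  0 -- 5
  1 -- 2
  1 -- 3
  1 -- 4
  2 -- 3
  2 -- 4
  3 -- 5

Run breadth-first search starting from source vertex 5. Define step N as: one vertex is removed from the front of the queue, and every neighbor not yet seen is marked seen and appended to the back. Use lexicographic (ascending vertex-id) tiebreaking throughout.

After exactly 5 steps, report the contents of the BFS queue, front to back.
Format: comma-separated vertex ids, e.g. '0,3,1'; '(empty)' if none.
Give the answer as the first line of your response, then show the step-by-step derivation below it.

4

step 1: dequeue 5; queue=[0,3]; order=5
step 2: dequeue 0; queue=[3,2]; order=5,0
step 3: dequeue 3; queue=[2,1]; order=5,0,3
step 4: dequeue 2; queue=[1,4]; order=5,0,3,2
step 5: dequeue 1; queue=[4]; order=5,0,3,2,1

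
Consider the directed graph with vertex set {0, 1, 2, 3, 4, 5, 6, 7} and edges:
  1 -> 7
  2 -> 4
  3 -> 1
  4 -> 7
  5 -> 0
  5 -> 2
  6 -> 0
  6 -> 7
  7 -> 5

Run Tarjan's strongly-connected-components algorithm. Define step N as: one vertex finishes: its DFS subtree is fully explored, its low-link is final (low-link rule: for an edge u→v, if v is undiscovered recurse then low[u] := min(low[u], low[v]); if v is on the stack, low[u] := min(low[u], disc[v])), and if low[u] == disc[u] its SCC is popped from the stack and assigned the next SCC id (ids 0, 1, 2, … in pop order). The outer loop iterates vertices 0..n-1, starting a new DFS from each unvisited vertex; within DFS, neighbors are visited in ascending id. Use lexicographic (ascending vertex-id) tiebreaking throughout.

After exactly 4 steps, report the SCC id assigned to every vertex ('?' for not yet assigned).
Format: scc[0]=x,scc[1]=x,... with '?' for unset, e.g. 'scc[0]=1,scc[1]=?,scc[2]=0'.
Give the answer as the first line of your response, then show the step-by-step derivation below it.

scc[0]=0,scc[1]=?,scc[2]=?,scc[3]=?,scc[4]=?,scc[5]=?,scc[6]=?,scc[7]=?

step 1: low=(low[0]=0,low[1]=?,low[2]=?,low[3]=?,low[4]=?,low[5]=?,low[6]=?,low[7]=?); scc=(scc[0]=0,scc[1]=?,scc[2]=?,scc[3]=?,scc[4]=?,scc[5]=?,scc[6]=?,scc[7]=?)
step 2: low=(low[0]=0,low[1]=1,low[2]=4,low[3]=?,low[4]=2,low[5]=3,low[6]=?,low[7]=2); scc=(scc[0]=0,scc[1]=?,scc[2]=?,scc[3]=?,scc[4]=?,scc[5]=?,scc[6]=?,scc[7]=?)
step 3: low=(low[0]=0,low[1]=1,low[2]=2,low[3]=?,low[4]=2,low[5]=3,low[6]=?,low[7]=2); scc=(scc[0]=0,scc[1]=?,scc[2]=?,scc[3]=?,scc[4]=?,scc[5]=?,scc[6]=?,scc[7]=?)
step 4: low=(low[0]=0,low[1]=1,low[2]=2,low[3]=?,low[4]=2,low[5]=2,low[6]=?,low[7]=2); scc=(scc[0]=0,scc[1]=?,scc[2]=?,scc[3]=?,scc[4]=?,scc[5]=?,scc[6]=?,scc[7]=?)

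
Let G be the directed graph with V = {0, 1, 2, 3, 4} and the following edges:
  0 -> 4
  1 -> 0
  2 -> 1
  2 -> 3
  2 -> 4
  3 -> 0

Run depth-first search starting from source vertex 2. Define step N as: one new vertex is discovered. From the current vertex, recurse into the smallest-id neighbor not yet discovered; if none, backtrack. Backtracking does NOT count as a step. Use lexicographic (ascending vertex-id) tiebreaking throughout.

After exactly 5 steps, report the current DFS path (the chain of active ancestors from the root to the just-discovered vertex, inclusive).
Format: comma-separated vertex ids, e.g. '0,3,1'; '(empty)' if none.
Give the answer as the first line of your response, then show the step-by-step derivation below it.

2,3

step 1: discover 2; path=2; order=2
step 2: discover 1; path=2>1; order=2,1
step 3: discover 0; path=2>1>0; order=2,1,0
step 4: discover 4; path=2>1>0>4; order=2,1,0,4
step 5: discover 3; path=2>3; order=2,1,0,4,3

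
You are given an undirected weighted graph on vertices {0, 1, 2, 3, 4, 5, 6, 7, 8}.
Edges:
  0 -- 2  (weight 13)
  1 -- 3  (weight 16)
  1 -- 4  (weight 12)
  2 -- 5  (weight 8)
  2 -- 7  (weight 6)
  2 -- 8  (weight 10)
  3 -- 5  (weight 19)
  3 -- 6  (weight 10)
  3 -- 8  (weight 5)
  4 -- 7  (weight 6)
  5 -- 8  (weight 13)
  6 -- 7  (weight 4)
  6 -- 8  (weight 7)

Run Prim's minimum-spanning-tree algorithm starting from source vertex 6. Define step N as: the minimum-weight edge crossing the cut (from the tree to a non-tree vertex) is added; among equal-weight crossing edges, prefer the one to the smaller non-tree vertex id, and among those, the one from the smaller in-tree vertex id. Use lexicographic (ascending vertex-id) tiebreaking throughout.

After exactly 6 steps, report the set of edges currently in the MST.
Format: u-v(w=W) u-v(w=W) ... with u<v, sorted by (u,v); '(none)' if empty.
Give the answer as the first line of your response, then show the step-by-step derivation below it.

2-5(w=8) 2-7(w=6) 3-8(w=5) 4-7(w=6) 6-7(w=4) 6-8(w=7)

step 1: add edge 6-7 (w=4); MST = {6-7(w=4)}
step 2: add edge 2-7 (w=6); MST = {2-7(w=6) 6-7(w=4)}
step 3: add edge 4-7 (w=6); MST = {2-7(w=6) 4-7(w=6) 6-7(w=4)}
step 4: add edge 6-8 (w=7); MST = {2-7(w=6) 4-7(w=6) 6-7(w=4) 6-8(w=7)}
step 5: add edge 3-8 (w=5); MST = {2-7(w=6) 3-8(w=5) 4-7(w=6) 6-7(w=4) 6-8(w=7)}
step 6: add edge 2-5 (w=8); MST = {2-5(w=8) 2-7(w=6) 3-8(w=5) 4-7(w=6) 6-7(w=4) 6-8(w=7)}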